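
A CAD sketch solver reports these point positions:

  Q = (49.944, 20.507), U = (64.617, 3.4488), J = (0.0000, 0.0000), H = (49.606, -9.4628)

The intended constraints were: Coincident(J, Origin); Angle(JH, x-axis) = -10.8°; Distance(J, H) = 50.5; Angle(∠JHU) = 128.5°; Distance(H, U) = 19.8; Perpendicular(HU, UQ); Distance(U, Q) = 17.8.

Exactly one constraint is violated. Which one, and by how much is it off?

Distance(U, Q) = 17.8 — off by 4.70.

J = (0.00, 0.00) ✓; JH at -10.80° ✓; |JH| = 50.50 ✓; ∠JHU = 128.5° ✓; |HU| = 19.80 ✓; ∠(HU, UQ) = 90.00° ✓; |UQ| = 22.50 ✗.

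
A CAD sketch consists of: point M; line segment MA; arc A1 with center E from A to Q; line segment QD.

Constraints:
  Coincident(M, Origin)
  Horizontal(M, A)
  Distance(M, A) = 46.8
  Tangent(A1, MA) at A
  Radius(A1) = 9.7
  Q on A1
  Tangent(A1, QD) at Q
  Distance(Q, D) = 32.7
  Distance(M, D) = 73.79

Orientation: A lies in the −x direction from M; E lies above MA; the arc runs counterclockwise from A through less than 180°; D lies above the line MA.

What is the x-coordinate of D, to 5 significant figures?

-61.788

Checks: |MA| = 46.80 ✓; |EQ| = 9.700 ✓; ∠(EQ, QD) = 90.00° ✓; |QD| = 32.70 ✓; |MD| = 73.79 ✓.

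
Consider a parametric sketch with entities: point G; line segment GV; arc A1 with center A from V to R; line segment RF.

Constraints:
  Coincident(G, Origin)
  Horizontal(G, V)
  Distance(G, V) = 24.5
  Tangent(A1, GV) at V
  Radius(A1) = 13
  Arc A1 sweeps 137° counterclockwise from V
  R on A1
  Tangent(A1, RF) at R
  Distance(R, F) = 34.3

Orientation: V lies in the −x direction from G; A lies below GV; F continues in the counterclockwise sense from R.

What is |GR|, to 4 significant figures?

40.25

The tangent condition forces AV to be normal to GV, so A = V + (0, -13) = (-24.50, -13.00). On A1, V sits at bearing 90° from A; a 137° counterclockwise sweep puts R at bearing 227°, so R = A + 13.0·(cos 227°, sin 227°) = (-33.37, -22.51). Then |GR| = |R − G| = 40.25.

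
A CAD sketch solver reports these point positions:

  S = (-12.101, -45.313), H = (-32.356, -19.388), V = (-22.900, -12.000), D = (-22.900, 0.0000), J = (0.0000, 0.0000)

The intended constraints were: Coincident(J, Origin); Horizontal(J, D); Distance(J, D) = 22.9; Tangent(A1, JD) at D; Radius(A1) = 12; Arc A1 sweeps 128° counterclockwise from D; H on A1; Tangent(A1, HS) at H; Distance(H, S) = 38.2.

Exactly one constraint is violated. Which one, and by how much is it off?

Distance(H, S) = 38.2 — off by 5.30.

J = (0.00, 0.00) ✓; J.y = 0.00, D.y = 0.00 ✓; |JD| = 22.90 ✓; ∠(VD, DJ) = 90.00° ✓; |VD| = 12.00 ✓; bearing(V→H) − bearing(V→D) = 128.0° ✓; |VH| = 12.00 ✓; ∠(VH, HS) = 90.00° ✓; |HS| = 32.90 ✗.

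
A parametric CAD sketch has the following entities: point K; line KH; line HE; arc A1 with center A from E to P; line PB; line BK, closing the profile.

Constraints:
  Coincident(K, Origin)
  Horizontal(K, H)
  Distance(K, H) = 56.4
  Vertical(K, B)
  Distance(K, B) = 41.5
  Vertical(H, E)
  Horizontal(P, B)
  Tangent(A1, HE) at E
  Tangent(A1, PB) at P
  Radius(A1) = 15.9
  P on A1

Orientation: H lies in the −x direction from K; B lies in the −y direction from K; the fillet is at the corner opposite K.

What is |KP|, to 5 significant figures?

57.987

K is at the origin; KH is horizontal with |KH| = 56.4 and H on the −x side, so H = (-56.400, 0.0000). K and B share the same x with |KB| = 41.5 and B on the −y side, so B = (0.0000, -41.500). The virtual corner opposite K is at (-56.400, -41.500). Since A1 is tangent to HE there, AE ⟂ HE and tangency of A1 to PB means the radius AP is perpendicular to PB, with radius 15.9, so the center A sits 15.9 in from both sides at A = (-40.500, -25.600). That places the tangent points at E = (-56.400, -25.600) on HE and P = (-40.500, -41.500) on PB. Then |KP| = |P − K| = 57.987.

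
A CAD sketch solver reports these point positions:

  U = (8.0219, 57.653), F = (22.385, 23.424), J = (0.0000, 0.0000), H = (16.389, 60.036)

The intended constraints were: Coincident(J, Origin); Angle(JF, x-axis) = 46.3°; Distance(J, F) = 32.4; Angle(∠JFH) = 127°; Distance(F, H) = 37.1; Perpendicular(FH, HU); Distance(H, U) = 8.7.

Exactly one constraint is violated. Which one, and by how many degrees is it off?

Perpendicular(FH, HU) — off by 6.60°.

J = (0.00, 0.00) ✓; JF at 46.30° ✓; |JF| = 32.40 ✓; ∠JFH = 127.0° ✓; |FH| = 37.10 ✓; ∠(FH, HU) = 96.60° ✗; |HU| = 8.700 ✓.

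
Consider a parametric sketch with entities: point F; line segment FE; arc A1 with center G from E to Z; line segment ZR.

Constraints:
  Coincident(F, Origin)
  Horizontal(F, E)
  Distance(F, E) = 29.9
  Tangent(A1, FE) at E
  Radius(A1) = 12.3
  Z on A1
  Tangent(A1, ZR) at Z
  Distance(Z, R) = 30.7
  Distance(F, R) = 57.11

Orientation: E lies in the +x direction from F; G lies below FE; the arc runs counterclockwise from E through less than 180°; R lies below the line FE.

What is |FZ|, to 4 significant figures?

26.90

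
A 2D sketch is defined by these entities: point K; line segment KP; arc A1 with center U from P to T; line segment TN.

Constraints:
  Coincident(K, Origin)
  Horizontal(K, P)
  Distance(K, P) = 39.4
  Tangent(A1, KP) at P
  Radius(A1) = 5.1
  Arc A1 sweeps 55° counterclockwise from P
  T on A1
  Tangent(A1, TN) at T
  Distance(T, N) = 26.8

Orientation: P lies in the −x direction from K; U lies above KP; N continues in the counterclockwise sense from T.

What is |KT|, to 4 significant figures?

35.29

A1 meets KP tangentially, so UP is at right angles to KP, so U = P + (0, 5.1) = (-39.40, 5.100). On A1, P sits at bearing -90° from U; a 55° counterclockwise sweep puts T at bearing -35°, so T = U + 5.1·(cos -35°, sin -35°) = (-35.22, 2.175). Then |KT| = |T − K| = 35.29.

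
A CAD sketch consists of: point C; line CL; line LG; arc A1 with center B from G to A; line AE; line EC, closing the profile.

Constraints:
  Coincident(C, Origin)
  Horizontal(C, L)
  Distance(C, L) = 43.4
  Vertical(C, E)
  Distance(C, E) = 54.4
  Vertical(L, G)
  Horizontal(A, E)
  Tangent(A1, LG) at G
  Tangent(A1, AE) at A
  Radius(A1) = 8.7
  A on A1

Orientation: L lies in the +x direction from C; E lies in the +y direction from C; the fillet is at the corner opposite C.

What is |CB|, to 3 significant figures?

57.4

C is at the origin; CL is horizontal with |CL| = 43.4 and L on the +x side, so L = (43.4, 0.00). CE is vertical with |CE| = 54.4 and E on the +y side, so E = (0.00, 54.4). The virtual corner opposite C is at (43.4, 54.4). A1 meets LG tangentially, so BG is at right angles to LG and since A1 is tangent to AE there, BA ⟂ AE, with radius 8.7, so the center B sits 8.7 in from both sides at B = (34.7, 45.7). Then |CB| = |B − C| = 57.4.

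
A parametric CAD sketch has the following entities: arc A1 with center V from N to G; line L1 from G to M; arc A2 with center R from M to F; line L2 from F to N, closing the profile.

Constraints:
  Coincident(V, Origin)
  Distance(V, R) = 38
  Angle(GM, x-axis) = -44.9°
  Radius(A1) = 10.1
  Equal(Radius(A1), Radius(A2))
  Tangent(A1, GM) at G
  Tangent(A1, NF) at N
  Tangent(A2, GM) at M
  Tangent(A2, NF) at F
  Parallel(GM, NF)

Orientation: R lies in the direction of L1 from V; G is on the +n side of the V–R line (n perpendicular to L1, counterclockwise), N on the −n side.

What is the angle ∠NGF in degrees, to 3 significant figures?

62.0°

Tangency of A1 to both parallel lines with radius 10.1 puts G and N at V ± 10.1·n: G = (7.13, 7.15), N = (-7.13, -7.15). Equal radii place M and F the same way about R: M = R + 10.1·n = (34.0, -19.7), F = R − 10.1·n = (19.8, -34.0). Then cos ∠NGF = GN·GF / (|GN||GF|), giving 62.0°.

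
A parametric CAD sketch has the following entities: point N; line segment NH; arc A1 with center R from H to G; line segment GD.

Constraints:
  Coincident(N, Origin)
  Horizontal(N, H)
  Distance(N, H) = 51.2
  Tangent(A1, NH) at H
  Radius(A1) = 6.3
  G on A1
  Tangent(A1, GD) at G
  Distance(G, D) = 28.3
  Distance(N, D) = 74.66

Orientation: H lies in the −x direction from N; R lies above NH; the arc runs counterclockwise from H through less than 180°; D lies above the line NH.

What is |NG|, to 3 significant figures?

48.4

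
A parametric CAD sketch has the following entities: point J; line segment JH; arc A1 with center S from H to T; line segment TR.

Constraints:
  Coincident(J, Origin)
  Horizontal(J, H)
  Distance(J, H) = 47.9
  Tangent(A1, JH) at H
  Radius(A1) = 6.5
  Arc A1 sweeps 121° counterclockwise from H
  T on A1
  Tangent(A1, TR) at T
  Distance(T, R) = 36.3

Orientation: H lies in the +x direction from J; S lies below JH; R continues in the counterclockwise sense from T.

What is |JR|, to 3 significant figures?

73.5

J is at the origin; JH is horizontal with |JH| = 47.9 and H on the +x side, so H = (47.9, 0.00). A1 meets JH tangentially, so SH is at right angles to JH, so S = H + (0, -6.5) = (47.9, -6.50). On A1, H sits at bearing 90° from S; a 121° counterclockwise sweep puts T at bearing 211°, so T = S + 6.5·(cos 211°, sin 211°) = (42.3, -9.85). A1 meets TR tangentially, so ST is at right angles to TR, so TR runs along (−sin 211°, cos 211°); with |TR| = 36.3, R = (61.0, -41.0). Then |JR| = |R − J| = 73.5.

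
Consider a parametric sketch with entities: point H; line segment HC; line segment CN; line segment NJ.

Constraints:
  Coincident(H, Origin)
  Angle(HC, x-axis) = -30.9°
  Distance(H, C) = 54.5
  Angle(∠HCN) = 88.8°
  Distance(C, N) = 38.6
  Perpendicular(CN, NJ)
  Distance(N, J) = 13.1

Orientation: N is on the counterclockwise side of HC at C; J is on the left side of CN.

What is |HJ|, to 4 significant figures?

55.82

H is at the origin; HC runs at -30.9° with length 54.5, so C = 54.5·(cos -30.9°, sin -30.9°) = (46.76, -27.99). ∠HCN = 88.8°, so CN runs at -30.9° + (180° − 88.8°) = 60.30° from the x-axis; with |CN| = 38.6, N = C + 38.6·(cos 60.30°, sin 60.30°) = (65.89, 5.541). The perpendicularity gives NJ at right angles to CN; with |NJ| = 13.1 on the left of CN, J = N + 13.1·(-0.8686, 0.4955) = (54.51, 12.03). Then |HJ| = |J − H| = 55.82.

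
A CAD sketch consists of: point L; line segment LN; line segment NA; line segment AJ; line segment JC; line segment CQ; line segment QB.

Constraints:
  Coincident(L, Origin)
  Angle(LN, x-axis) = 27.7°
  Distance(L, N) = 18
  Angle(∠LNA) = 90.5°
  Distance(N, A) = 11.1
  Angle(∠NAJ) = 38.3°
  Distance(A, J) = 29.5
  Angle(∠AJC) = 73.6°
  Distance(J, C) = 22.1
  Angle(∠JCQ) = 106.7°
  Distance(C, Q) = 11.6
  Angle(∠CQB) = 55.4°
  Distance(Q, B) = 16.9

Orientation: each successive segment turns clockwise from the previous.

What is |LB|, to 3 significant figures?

14.5

L is at the origin; LN runs at 27.7° with length 18.0, so N = (15.9, 8.37). ∠LNA = 90.5° gives NA at -61.8° from the x-axis; with |NA| = 11.1, A = (21.2, -1.42). ∠NAJ = 38.3° gives AJ at 156° from the x-axis; with |AJ| = 29.5, J = (-5.87, 10.3). ∠AJC = 73.6° gives JC at 50.1° from the x-axis; with |JC| = 22.1, C = (8.31, 27.3). ∠JCQ = 106.7° gives CQ at -23.2° from the x-axis; with |CQ| = 11.6, Q = (19.0, 22.7). ∠CQB = 55.4° gives QB at -148° from the x-axis; with |QB| = 16.9, B = (4.67, 13.7). Then |LB| = |B − L| = 14.5.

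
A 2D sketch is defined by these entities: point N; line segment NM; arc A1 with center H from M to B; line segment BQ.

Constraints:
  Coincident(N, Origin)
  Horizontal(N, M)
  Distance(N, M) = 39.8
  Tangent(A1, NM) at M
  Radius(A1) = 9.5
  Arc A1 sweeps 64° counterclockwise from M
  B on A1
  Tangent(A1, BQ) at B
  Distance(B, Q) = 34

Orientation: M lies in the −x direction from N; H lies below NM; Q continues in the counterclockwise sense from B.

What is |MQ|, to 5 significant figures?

42.872

N is at the origin; N and M share the same y with |NM| = 39.8 and M on the −x side, so M = (-39.800, 0.0000). Since A1 is tangent to NM there, HM ⟂ NM, so H = M + (0, -9.5) = (-39.800, -9.5000). On A1, M sits at bearing 90° from H; a 64° counterclockwise sweep puts B at bearing 154°, so B = H + 9.5·(cos 154°, sin 154°) = (-48.339, -5.3355). The tangent condition forces HB to be normal to BQ, so BQ runs along (−sin 154°, cos 154°); with |BQ| = 34.0, Q = (-63.243, -35.894). Then |MQ| = |Q − M| = 42.872.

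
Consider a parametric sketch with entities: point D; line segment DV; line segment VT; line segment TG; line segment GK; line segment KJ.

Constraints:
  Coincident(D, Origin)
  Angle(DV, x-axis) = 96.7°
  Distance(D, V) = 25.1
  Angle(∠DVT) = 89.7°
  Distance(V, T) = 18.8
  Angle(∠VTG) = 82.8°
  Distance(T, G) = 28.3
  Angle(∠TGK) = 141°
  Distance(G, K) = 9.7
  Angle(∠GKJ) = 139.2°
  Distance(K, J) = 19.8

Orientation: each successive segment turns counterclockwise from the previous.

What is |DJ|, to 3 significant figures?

15.8

D is at the origin; DV runs at 96.7° with length 25.1, so V = (-2.93, 24.9). ∠DVT = 89.7° gives VT at -173° from the x-axis; with |VT| = 18.8, T = (-21.6, 22.6). ∠VTG = 82.8° gives TG at -75.8° from the x-axis; with |TG| = 28.3, G = (-14.6, -4.80). ∠TGK = 141.0° gives GK at -36.8° from the x-axis; with |GK| = 9.7, K = (-6.88, -10.6). ∠GKJ = 139.2° gives KJ at 4.00° from the x-axis; with |KJ| = 19.8, J = (12.9, -9.23). Then |DJ| = |J − D| = 15.8.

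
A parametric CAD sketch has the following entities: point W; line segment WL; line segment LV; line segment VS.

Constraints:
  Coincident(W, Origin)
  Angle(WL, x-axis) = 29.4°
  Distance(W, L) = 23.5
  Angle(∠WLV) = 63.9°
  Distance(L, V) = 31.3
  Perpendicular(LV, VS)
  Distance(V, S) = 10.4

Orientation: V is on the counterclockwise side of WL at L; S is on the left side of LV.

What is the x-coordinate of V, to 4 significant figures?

-5.322

W is at the origin; WL runs at 29.4° with length 23.5, so L = 23.5·(cos 29.4°, sin 29.4°) = (20.47, 11.54). ∠WLV = 63.9°, so LV runs at 29.4° + (180° − 63.9°) = 145.5° from the x-axis; with |LV| = 31.3, V = L + 31.3·(cos 145.5°, sin 145.5°) = (-5.322, 29.26). So V.x = -5.322.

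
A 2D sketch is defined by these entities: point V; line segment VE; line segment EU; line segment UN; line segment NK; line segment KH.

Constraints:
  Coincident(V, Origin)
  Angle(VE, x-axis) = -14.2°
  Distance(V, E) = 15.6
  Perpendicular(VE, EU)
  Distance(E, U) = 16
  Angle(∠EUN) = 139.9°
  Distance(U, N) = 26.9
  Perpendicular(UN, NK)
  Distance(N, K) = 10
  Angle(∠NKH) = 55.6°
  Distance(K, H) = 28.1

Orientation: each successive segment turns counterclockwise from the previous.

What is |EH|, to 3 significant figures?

22.7

V is at the origin; VE runs at -14.2° with length 15.6, so E = (15.1, -3.83). VE is perpendicular to EU, so EU runs at 75.8°; with |EU| = 16.0, U = (19.0, 11.7). ∠EUN = 139.9° gives UN at 116° from the x-axis; with |UN| = 26.9, N = (7.30, 35.9). The perpendicularity gives NK at right angles to UN, so NK runs at -154°; with |NK| = 10.0, K = (-1.70, 31.5). ∠NKH = 55.6° gives KH at -29.7° from the x-axis; with |KH| = 28.1, H = (22.7, 17.6). Then |EH| = |H − E| = 22.7.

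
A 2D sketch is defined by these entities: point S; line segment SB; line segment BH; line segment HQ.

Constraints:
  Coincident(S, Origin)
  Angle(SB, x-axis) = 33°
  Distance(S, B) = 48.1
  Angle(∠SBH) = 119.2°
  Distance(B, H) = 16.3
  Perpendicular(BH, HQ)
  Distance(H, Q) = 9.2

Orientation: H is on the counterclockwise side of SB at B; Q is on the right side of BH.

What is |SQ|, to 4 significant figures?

64.82

S is at the origin; SB runs at 33.0° with length 48.1, so B = 48.1·(cos 33.0°, sin 33.0°) = (40.34, 26.20). ∠SBH = 119.2°, so BH runs at 33.0° + (180° − 119.2°) = 93.80° from the x-axis; with |BH| = 16.3, H = B + 16.3·(cos 93.80°, sin 93.80°) = (39.26, 42.46). BH is perpendicular to HQ; with |HQ| = 9.2 on the right of BH, Q = H + 9.2·(0.9978, 0.06627) = (48.44, 43.07). Then |SQ| = |Q − S| = 64.82.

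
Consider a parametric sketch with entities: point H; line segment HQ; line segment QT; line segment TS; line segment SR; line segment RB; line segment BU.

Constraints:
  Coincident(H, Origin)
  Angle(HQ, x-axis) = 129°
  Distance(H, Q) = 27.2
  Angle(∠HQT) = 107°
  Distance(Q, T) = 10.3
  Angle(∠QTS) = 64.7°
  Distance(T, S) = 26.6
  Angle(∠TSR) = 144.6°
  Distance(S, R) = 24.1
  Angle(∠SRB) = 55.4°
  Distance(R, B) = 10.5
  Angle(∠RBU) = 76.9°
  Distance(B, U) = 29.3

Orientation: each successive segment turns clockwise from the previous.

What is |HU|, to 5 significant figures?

16.991

∠SRB = 55.4° gives RB at 140.70° from the x-axis; with |RB| = 10.5, B = (-7.8774, -10.563). ∠RBU = 76.9° gives BU at 37.600° from the x-axis; with |BU| = 29.3, U = (15.337, 7.3142). Then |HU| = |U − H| = 16.991.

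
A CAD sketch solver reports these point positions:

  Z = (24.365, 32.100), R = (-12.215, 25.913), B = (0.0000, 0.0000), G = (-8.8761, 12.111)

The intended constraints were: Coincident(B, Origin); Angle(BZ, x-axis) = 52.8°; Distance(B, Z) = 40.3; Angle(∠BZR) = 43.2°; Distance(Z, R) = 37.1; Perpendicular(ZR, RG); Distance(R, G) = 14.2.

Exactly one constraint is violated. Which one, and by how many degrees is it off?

Perpendicular(ZR, RG) — off by 4.00°.

B = (0.00, 0.00) ✓; BZ at 52.80° ✓; |BZ| = 40.30 ✓; ∠BZR = 43.20° ✓; |ZR| = 37.10 ✓; ∠(ZR, RG) = 94.00° ✗; |RG| = 14.20 ✓.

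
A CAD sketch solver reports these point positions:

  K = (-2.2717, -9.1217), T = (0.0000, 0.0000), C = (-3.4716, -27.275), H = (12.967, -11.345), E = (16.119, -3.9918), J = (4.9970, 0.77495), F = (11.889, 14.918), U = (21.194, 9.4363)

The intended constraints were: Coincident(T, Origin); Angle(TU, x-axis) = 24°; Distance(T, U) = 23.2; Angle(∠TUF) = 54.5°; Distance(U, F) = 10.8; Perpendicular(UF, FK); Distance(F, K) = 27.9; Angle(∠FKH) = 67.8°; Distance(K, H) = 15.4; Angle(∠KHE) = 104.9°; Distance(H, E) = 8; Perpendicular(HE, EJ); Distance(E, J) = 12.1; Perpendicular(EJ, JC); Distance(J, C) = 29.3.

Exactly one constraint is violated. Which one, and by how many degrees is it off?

Perpendicular(EJ, JC) — off by 6.40°.

T = (0.00, 0.00) ✓; TU at 24.00° ✓; |TU| = 23.20 ✓; ∠TUF = 54.50° ✓; |UF| = 10.80 ✓; ∠(UF, FK) = 90.00° ✓; |FK| = 27.90 ✓; ∠FKH = 67.80° ✓; |KH| = 15.40 ✓; ∠KHE = 104.9° ✓; |HE| = 8.000 ✓; ∠(HE, EJ) = 90.00° ✓; |EJ| = 12.10 ✓; ∠(EJ, JC) = 96.40° ✗; |JC| = 29.30 ✓.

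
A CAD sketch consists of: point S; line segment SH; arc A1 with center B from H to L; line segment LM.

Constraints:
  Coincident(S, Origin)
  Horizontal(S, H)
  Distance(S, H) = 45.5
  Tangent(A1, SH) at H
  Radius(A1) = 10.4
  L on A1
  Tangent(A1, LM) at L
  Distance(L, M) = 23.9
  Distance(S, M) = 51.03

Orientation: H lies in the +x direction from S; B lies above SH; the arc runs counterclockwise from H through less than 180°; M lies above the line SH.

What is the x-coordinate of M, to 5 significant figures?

37.074

Checks: |BL| = 10.40 ✓; ∠(BL, LM) = 90.00° ✓; |LM| = 23.90 ✓; |SM| = 51.03 ✓.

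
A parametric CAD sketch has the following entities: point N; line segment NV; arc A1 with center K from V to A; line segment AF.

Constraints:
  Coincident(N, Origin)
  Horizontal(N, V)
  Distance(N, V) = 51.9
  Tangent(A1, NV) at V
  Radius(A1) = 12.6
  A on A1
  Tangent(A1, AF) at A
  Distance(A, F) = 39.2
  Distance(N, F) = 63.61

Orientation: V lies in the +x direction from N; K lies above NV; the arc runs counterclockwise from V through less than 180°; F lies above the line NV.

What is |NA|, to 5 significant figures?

65.093

Checks: ∠(KV, VN) = 90.00° ✓; |KV| = 12.60 ✓; |KA| = 12.60 ✓; ∠(KA, AF) = 90.00° ✓; |AF| = 39.20 ✓; |NF| = 63.61 ✓.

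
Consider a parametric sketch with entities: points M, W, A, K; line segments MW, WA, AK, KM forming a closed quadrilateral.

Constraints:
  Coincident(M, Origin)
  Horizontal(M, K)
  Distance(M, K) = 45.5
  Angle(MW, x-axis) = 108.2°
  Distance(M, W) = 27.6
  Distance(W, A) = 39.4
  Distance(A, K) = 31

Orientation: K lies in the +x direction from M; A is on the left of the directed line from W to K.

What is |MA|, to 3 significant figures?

41.1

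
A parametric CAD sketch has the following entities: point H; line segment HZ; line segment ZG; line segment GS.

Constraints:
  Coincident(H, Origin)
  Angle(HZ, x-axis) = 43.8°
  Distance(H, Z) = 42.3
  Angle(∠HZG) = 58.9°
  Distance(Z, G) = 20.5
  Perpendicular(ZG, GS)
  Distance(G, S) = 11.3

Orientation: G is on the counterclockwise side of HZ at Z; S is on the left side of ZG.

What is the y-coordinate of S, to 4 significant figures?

23.71

H is at the origin; HZ runs at 43.8° with length 42.3, so Z = 42.3·(cos 43.8°, sin 43.8°) = (30.53, 29.28). ∠HZG = 58.9°, so ZG runs at 43.8° + (180° − 58.9°) = 164.9° from the x-axis; with |ZG| = 20.5, G = Z + 20.5·(cos 164.9°, sin 164.9°) = (10.74, 34.62). ZG ⟂ GS; with |GS| = 11.3 on the left of ZG, S = G + 11.3·(-0.2605, -0.9655) = (7.795, 23.71). So S.y = 23.71.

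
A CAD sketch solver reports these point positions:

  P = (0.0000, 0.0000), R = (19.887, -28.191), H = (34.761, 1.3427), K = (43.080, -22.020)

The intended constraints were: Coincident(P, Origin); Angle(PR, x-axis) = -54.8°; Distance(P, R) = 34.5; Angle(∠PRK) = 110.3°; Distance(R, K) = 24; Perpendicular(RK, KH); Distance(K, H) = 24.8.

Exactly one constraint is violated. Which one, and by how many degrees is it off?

Perpendicular(RK, KH) — off by 4.70°.

P = (0.00, 0.00) ✓; PR at -54.80° ✓; |PR| = 34.50 ✓; ∠PRK = 110.3° ✓; |RK| = 24.00 ✓; ∠(RK, KH) = 94.70° ✗; |KH| = 24.80 ✓.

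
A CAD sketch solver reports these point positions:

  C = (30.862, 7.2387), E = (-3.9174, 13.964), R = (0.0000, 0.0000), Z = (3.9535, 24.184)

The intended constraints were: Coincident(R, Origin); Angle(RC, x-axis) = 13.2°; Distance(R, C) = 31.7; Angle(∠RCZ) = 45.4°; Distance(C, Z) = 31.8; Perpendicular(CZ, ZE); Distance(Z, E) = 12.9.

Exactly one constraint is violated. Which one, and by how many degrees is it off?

Perpendicular(CZ, ZE) — off by 5.40°.

R = (0.00, 0.00) ✓; RC at 13.20° ✓; |RC| = 31.70 ✓; ∠RCZ = 45.40° ✓; |CZ| = 31.80 ✓; ∠(CZ, ZE) = 84.60° ✗; |ZE| = 12.90 ✓.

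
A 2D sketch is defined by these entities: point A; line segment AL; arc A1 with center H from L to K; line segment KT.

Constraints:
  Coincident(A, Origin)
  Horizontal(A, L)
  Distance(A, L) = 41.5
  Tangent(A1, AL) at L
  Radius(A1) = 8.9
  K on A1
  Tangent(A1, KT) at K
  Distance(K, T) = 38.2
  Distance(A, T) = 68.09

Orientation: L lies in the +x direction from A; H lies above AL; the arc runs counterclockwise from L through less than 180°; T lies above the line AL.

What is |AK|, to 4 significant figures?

51.24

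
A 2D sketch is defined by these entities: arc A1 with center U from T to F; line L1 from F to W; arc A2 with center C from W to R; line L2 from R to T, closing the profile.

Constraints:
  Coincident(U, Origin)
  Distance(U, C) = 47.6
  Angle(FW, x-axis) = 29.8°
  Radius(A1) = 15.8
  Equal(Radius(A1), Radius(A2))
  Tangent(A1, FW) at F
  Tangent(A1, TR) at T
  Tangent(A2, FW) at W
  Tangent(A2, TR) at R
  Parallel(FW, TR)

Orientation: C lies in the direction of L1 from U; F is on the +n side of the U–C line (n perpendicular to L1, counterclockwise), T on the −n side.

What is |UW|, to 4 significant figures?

50.15

The slot axis is L1's direction at 29.8°, so u = (cos 29.8°, sin 29.8°) = (0.8678, 0.4970) and n = (−sin 29.8°, cos 29.8°) = (-0.4970, 0.8678). U is at the origin and C lies 47.6 along u from U, so C = 47.6·u = (41.31, 23.66). Tangency of A1 to both parallel lines with radius 15.8 puts F and T at U ± 15.8·n: F = (-7.852, 13.71), T = (7.852, -13.71). Equal radii place W and R the same way about C: W = C + 15.8·n = (33.45, 37.37), R = C − 15.8·n = (49.16, 9.945). Then |UW| = |W − U| = 50.15.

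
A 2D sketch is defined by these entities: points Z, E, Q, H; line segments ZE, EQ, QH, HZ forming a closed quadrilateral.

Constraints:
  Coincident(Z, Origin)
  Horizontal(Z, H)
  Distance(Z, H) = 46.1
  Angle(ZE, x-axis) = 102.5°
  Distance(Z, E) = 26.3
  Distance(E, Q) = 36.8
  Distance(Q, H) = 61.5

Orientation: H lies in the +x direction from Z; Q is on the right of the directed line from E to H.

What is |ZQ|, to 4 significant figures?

17.70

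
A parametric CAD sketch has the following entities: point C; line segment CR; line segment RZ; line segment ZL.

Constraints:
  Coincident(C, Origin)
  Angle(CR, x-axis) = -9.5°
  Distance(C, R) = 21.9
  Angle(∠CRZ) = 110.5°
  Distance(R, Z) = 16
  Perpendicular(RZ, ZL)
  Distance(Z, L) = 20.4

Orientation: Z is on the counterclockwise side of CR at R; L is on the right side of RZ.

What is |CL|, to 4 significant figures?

47.27

C is at the origin; CR runs at -9.5° with length 21.9, so R = 21.9·(cos -9.5°, sin -9.5°) = (21.60, -3.615). ∠CRZ = 110.5°, so RZ runs at -9.5° + (180° − 110.5°) = 60.00° from the x-axis; with |RZ| = 16.0, Z = R + 16.0·(cos 60.00°, sin 60.00°) = (29.60, 10.24). The perpendicularity gives ZL at right angles to RZ; with |ZL| = 20.4 on the right of RZ, L = Z + 20.4·(0.8660, -0.5000) = (47.27, 0.04186). Then |CL| = |L − C| = 47.27.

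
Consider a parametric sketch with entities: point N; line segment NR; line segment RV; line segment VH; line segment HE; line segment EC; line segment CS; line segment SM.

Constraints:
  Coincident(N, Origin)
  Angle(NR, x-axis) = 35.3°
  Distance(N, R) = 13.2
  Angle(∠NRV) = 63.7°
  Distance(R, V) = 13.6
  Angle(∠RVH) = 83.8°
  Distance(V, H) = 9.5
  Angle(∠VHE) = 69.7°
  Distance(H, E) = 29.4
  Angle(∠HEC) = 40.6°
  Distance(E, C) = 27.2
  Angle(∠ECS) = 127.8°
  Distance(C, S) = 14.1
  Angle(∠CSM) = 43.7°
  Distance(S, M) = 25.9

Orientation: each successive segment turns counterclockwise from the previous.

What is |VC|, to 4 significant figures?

10.34

N is at the origin; NR runs at 35.3° with length 13.2, so R = (10.77, 7.628). ∠NRV = 63.7° gives RV at 151.6° from the x-axis; with |RV| = 13.6, V = (-1.190, 14.10). ∠RVH = 83.8° gives VH at -112.2° from the x-axis; with |VH| = 9.5, H = (-4.780, 5.300). ∠VHE = 69.7° gives HE at -1.900° from the x-axis; with |HE| = 29.4, E = (24.60, 4.326). ∠HEC = 40.6° gives EC at 137.5° from the x-axis; with |EC| = 27.2, C = (4.550, 22.70). Then |VC| = |C − V| = 10.34.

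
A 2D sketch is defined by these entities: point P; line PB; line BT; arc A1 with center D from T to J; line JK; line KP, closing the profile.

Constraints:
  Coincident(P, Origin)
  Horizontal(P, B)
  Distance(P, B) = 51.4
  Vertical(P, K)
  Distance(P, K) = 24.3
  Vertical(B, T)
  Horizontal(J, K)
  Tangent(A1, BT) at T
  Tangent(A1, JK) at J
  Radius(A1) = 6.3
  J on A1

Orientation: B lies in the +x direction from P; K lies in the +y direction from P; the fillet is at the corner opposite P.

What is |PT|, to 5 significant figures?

54.461

P is at the origin; PB is horizontal with |PB| = 51.4 and B on the +x side, so B = (51.400, 0.0000). PK is vertical with |PK| = 24.3 and K on the +y side, so K = (0.0000, 24.300). The virtual corner opposite P is at (51.400, 24.300). Since A1 is tangent to BT there, DT ⟂ BT and tangency of A1 to JK means the radius DJ is perpendicular to JK, with radius 6.3, so the center D sits 6.3 in from both sides at D = (45.100, 18.000). That places the tangent points at T = (51.400, 18.000) on BT and J = (45.100, 24.300) on JK. Then |PT| = |T − P| = 54.461.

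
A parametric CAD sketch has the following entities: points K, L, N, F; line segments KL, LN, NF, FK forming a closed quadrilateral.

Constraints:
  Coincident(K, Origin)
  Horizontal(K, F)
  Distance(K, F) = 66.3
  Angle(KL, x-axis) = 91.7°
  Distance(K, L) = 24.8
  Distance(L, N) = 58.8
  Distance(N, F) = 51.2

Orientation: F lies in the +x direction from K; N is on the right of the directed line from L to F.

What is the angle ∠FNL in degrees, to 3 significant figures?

80.7°

Checks: |LN| = 58.80 ✓; |NF| = 51.20 ✓.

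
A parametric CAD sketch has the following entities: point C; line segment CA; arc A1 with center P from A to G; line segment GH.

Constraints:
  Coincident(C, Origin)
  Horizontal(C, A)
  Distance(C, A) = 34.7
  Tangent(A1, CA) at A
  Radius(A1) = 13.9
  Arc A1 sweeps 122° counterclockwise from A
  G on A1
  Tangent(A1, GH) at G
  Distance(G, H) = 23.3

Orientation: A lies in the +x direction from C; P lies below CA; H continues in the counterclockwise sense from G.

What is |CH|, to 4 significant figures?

54.10

On A1, A sits at bearing 90° from P; a 122° counterclockwise sweep puts G at bearing 212°, so G = P + 13.9·(cos 212°, sin 212°) = (22.91, -21.27). A1 meets GH tangentially, so PG is at right angles to GH, so GH runs along (−sin 212°, cos 212°); with |GH| = 23.3, H = (35.26, -41.03). Then |CH| = |H − C| = 54.10.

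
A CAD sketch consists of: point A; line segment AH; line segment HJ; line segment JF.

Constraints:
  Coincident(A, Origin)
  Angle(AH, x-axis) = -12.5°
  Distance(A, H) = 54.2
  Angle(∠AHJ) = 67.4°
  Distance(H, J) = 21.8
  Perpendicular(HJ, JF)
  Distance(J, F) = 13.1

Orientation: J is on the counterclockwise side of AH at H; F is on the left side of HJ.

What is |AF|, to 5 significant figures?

36.951

∠AHJ = 67.4°, so HJ runs at -12.5° + (180° − 67.4°) = 100.10° from the x-axis; with |HJ| = 21.8, J = H + 21.8·(cos 100.10°, sin 100.10°) = (49.092, 9.7311). The perpendicularity gives JF at right angles to HJ; with |JF| = 13.1 on the left of HJ, F = J + 13.1·(-0.98450, -0.17537) = (36.195, 7.4338). Then |AF| = |F − A| = 36.951.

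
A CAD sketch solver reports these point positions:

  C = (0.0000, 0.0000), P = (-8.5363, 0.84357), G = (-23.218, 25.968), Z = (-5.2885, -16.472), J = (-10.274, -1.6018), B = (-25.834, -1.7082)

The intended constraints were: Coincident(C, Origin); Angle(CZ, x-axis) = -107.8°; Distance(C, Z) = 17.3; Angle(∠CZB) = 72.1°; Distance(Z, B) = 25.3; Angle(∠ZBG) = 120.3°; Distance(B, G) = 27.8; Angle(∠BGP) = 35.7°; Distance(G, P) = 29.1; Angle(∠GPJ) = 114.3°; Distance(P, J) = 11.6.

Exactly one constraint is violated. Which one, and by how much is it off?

Distance(P, J) = 11.6 — off by 8.60.

C = (0.00, 0.00) ✓; CZ at -107.8° ✓; |CZ| = 17.30 ✓; ∠CZB = 72.10° ✓; |ZB| = 25.30 ✓; ∠ZBG = 120.3° ✓; |BG| = 27.80 ✓; ∠BGP = 35.70° ✓; |GP| = 29.10 ✓; ∠GPJ = 114.3° ✓; |PJ| = 3.000 ✗.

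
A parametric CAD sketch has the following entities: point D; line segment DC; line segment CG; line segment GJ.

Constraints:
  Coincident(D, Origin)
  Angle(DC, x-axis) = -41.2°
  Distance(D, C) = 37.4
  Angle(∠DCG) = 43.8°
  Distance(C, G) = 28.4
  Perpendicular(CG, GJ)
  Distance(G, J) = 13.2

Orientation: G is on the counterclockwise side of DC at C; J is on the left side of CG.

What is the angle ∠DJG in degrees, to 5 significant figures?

173.68°

D is at the origin; DC runs at -41.2° with length 37.4, so C = 37.4·(cos -41.2°, sin -41.2°) = (28.140, -24.635). ∠DCG = 43.8°, so CG runs at -41.2° + (180° − 43.8°) = 95.000° from the x-axis; with |CG| = 28.4, G = C + 28.4·(cos 95.000°, sin 95.000°) = (25.665, 3.6569). CG is perpendicular to GJ; with |GJ| = 13.2 on the left of CG, J = G + 13.2·(-0.99619, -0.087156) = (12.515, 2.5065). Then cos ∠DJG = JD·JG / (|JD||JG|), giving 173.68°.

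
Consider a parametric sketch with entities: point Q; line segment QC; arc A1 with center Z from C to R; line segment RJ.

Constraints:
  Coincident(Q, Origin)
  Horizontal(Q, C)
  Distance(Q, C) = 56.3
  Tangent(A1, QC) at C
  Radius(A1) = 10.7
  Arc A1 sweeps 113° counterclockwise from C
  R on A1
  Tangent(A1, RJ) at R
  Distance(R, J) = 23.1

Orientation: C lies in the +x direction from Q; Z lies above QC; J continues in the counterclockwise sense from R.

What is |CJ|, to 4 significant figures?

36.15

Q is at the origin; QC is horizontal with |QC| = 56.3 and C on the +x side, so C = (56.30, 0.000). Since A1 is tangent to QC there, ZC ⟂ QC, so Z = C + (0, 10.7) = (56.30, 10.70). On A1, C sits at bearing -90° from Z; a 113° counterclockwise sweep puts R at bearing 23°, so R = Z + 10.7·(cos 23°, sin 23°) = (66.15, 14.88). Since A1 is tangent to RJ there, ZR ⟂ RJ, so RJ runs along (−sin 23°, cos 23°); with |RJ| = 23.1, J = (57.12, 36.14). Then |CJ| = |J − C| = 36.15.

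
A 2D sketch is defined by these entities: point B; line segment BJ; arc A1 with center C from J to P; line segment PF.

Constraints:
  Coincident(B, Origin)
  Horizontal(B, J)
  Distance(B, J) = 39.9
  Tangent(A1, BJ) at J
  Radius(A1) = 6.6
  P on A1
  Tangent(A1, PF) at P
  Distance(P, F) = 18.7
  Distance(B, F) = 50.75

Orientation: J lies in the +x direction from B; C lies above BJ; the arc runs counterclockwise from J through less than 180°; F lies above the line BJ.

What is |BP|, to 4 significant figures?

47.04

Checks: |CP| = 6.600 ✓; ∠(CP, PF) = 90.00° ✓; |PF| = 18.70 ✓; |BF| = 50.75 ✓.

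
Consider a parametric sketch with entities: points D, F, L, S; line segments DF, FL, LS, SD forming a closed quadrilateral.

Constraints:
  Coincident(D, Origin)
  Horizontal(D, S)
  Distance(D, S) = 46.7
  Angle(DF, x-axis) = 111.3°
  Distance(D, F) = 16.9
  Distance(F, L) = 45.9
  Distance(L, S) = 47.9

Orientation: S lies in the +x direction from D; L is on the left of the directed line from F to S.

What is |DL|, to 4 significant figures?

53.54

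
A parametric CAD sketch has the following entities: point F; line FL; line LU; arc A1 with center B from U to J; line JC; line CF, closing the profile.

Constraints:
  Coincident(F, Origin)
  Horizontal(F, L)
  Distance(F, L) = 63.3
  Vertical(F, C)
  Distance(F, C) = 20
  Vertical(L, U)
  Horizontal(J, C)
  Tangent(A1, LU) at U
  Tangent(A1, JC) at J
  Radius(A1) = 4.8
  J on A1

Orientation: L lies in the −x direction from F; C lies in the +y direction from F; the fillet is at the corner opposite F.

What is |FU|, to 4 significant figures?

65.10

The virtual corner opposite F is at (-63.30, 20.00). The tangent condition forces BU to be normal to LU and tangency of A1 to JC means the radius BJ is perpendicular to JC, with radius 4.8, so the center B sits 4.8 in from both sides at B = (-58.50, 15.20). That places the tangent points at U = (-63.30, 15.20) on LU and J = (-58.50, 20.00) on JC. Then |FU| = |U − F| = 65.10.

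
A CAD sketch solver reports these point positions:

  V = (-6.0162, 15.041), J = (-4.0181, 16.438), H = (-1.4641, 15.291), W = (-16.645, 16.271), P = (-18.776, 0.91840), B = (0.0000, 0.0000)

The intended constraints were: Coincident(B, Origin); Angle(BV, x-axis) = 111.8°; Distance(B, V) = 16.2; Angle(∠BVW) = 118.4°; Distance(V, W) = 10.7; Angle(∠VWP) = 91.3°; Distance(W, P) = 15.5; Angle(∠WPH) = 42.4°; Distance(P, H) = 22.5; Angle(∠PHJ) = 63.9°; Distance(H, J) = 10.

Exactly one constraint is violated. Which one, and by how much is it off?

Distance(H, J) = 10 — off by 7.20.

B = (0.00, 0.00) ✓; BV at 111.8° ✓; |BV| = 16.20 ✓; ∠BVW = 118.4° ✓; |VW| = 10.70 ✓; ∠VWP = 91.30° ✓; |WP| = 15.50 ✓; ∠WPH = 42.40° ✓; |PH| = 22.50 ✓; ∠PHJ = 63.88° ✓; |HJ| = 2.800 ✗.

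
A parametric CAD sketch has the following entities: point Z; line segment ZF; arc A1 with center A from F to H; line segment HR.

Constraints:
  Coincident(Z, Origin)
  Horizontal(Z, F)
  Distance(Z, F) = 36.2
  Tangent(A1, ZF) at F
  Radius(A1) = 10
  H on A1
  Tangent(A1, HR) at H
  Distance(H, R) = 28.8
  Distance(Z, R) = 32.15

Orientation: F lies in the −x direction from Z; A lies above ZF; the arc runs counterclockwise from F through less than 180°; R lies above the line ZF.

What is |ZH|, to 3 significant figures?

28.1

Z is at the origin; Z and F share the same y with |ZF| = 36.2 and F on the −x side, so F = (-36.2, 0.00). The tangent condition forces AF to be normal to ZF, so A = F + (0, 10) = (-36.2, 10.0). Since AH ⟂ HR (tangency), |AR| = √(10.0² + 28.8²) = 30.5 regardless of where H sits on A1. So R lies on both circle(Z, 32.15) and circle(A, 30.5); the above-ZF intersection is R = (-12.8, 29.5). H is the foot of the tangent from R: H = (-27.6, 4.84).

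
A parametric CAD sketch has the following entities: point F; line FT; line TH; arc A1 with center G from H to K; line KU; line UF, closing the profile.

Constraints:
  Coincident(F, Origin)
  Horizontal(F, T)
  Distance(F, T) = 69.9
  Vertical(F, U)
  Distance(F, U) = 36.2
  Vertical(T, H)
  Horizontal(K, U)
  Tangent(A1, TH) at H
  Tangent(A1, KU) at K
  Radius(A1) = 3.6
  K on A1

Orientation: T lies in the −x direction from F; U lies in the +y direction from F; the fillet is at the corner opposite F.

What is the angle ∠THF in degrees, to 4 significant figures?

65.00°

F is at the origin; F and T share the same y with |FT| = 69.9 and T on the −x side, so T = (-69.90, 0.000). F and U share the same x with |FU| = 36.2 and U on the +y side, so U = (0.000, 36.20). The virtual corner opposite F is at (-69.90, 36.20). Since A1 is tangent to TH there, GH ⟂ TH and A1 meets KU tangentially, so GK is at right angles to KU, with radius 3.6, so the center G sits 3.6 in from both sides at G = (-66.30, 32.60). That places the tangent points at H = (-69.90, 32.60) on TH and K = (-66.30, 36.20) on KU. Then cos ∠THF = HT·HF / (|HT||HF|), giving 65.00°.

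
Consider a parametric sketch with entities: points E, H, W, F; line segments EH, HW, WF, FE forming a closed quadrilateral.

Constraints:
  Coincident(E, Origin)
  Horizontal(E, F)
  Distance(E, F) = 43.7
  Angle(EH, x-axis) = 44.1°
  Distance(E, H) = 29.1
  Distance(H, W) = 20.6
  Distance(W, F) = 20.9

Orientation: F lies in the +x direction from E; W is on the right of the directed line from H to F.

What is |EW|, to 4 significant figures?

22.80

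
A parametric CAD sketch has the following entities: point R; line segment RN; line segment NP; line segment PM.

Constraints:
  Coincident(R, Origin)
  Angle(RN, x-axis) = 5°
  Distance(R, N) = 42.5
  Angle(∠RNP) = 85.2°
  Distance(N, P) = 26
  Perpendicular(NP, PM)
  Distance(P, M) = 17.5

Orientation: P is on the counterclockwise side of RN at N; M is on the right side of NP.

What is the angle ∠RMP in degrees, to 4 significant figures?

20.56°

∠RNP = 85.2°, so NP runs at 5.0° + (180° − 85.2°) = 99.80° from the x-axis; with |NP| = 26.0, P = N + 26.0·(cos 99.80°, sin 99.80°) = (37.91, 29.32). The perpendicularity gives PM at right angles to NP; with |PM| = 17.5 on the right of NP, M = P + 17.5·(0.9854, 0.1702) = (55.16, 32.30). Then cos ∠RMP = MR·MP / (|MR||MP|), giving 20.56°.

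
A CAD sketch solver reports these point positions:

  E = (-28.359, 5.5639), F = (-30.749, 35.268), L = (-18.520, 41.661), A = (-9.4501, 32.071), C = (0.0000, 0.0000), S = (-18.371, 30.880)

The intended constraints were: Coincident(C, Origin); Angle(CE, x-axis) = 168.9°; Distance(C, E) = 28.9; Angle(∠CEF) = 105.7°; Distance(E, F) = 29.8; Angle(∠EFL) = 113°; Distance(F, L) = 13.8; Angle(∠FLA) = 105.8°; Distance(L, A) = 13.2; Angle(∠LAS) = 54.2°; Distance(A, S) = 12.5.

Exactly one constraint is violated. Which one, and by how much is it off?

Distance(A, S) = 12.5 — off by 3.50.

C = (0.00, 0.00) ✓; CE at 168.9° ✓; |CE| = 28.90 ✓; ∠CEF = 105.7° ✓; |EF| = 29.80 ✓; ∠EFL = 113.0° ✓; |FL| = 13.80 ✓; ∠FLA = 105.8° ✓; |LA| = 13.20 ✓; ∠LAS = 54.20° ✓; |AS| = 9.000 ✗.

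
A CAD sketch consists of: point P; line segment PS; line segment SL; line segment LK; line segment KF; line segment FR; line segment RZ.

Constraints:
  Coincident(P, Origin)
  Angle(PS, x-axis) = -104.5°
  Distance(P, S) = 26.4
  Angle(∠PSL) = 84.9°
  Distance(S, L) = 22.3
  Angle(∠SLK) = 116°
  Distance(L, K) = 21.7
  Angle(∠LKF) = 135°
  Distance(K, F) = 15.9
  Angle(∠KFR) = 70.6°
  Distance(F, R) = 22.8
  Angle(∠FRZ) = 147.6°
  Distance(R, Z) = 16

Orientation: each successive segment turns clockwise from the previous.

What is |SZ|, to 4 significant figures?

6.326

P is at the origin; PS runs at -104.5° with length 26.4, so S = (-6.610, -25.56). ∠PSL = 84.9° gives SL at 160.4° from the x-axis; with |SL| = 22.3, L = (-27.62, -18.08). ∠SLK = 116.0° gives LK at 96.40° from the x-axis; with |LK| = 21.7, K = (-30.04, 3.486). ∠LKF = 135.0° gives KF at 51.40° from the x-axis; with |KF| = 15.9, F = (-20.12, 15.91). ∠KFR = 70.6° gives FR at -58.00° from the x-axis; with |FR| = 22.8, R = (-8.035, -3.423). ∠FRZ = 147.6° gives RZ at -90.40° from the x-axis; with |RZ| = 16.0, Z = (-8.147, -19.42). Then |SZ| = |Z − S| = 6.326.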